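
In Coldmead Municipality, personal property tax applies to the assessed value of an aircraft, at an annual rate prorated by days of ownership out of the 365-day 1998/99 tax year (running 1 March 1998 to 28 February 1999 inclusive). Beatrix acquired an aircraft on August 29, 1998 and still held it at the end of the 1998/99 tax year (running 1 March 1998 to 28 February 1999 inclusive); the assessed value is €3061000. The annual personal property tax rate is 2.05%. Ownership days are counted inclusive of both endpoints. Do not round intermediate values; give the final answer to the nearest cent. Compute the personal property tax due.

€31633.13

Days held (August 29, 1998 – February 28, 1999): 184 out of 365
Tax = €3061000 × 2.05% × 184/365 = €31633.1288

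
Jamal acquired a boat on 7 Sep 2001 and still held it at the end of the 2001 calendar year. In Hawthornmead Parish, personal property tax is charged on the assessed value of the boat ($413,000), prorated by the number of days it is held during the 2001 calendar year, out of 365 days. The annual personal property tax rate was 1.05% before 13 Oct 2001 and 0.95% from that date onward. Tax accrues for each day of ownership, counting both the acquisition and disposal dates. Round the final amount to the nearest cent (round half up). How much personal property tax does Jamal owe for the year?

$1,287.65

7 Sep – 12 Oct 2001: 36 days at 1.05% → $413,000 × 1.05% × 36/365 = $427.7096
13 Oct – 31 Dec 2001: 80 days at 0.95% → $413,000 × 0.95% × 80/365 = $859.9452
Total = $1,287.6548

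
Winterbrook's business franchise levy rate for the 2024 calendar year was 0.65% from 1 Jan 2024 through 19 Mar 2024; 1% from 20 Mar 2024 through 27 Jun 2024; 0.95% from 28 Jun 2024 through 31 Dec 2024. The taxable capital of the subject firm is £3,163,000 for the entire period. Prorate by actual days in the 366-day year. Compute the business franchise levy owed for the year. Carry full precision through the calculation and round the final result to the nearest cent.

£28,432.43

1 Jan – 19 Mar 2024: 79 days at 0.65% → £3,163,000 × 0.65% × 79/366 = £4,437.7063
20 Mar – 27 Jun 2024: 100 days at 1% → £3,163,000 × 1% × 100/366 = £8,642.0765
28 Jun – 31 Dec 2024: 187 days at 0.95% → £3,163,000 × 0.95% × 187/366 = £15,352.6489
Total = £28,432.4317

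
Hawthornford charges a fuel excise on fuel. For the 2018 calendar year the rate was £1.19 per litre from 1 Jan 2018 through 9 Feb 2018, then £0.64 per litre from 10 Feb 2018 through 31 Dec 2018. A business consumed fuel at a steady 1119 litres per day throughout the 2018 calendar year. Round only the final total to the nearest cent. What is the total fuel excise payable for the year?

£286,016.40

1 Jan – 9 Feb 2018: 40 days × 1119 litres/day = 44,760 litres at £1.19/litre → £53,264.40
10 Feb – 31 Dec 2018: 325 days × 1119 litres/day = 363,675 litres at £0.64/litre → £232,752.00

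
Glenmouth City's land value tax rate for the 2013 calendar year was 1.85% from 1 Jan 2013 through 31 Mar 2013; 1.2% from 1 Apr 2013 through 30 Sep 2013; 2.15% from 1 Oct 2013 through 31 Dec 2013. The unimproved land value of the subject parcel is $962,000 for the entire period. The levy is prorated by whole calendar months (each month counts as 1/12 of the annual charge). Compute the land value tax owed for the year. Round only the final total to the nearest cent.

1 Jan – 31 Mar 2013: 3 months at 1.85% → $962,000 × 1.85% × 3/12 = $4,449.2500
1 Apr – 30 Sep 2013: 6 months at 1.2% → $962,000 × 1.2% × 6/12 = $5,772.0000
1 Oct – 31 Dec 2013: 3 months at 2.15% → $962,000 × 2.15% × 3/12 = $5,170.7500
Total = $15,392.0000

$15,392.00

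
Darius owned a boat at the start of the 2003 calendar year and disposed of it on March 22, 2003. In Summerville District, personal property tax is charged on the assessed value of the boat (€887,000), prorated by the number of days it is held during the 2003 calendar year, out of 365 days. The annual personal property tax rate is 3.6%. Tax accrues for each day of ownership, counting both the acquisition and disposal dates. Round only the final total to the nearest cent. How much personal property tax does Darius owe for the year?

€7,086.28

Days held (January 1 – March 22, 2003): 81 out of 365
Tax = €887,000 × 3.6% × 81/365 = €7,086.2795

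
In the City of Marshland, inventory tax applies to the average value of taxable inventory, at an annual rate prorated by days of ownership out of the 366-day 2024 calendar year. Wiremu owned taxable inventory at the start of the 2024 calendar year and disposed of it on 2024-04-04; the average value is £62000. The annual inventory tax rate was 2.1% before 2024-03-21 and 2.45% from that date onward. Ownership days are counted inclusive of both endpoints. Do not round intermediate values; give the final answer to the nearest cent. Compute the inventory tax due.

£346.84

2024-01-01 to 2024-03-20: 80 days at 2.1% → £62000 × 2.1% × 80/366 = £284.5902
2024-03-21 to 2024-04-04: 15 days at 2.45% → £62000 × 2.45% × 15/366 = £62.2541
Total = £346.8443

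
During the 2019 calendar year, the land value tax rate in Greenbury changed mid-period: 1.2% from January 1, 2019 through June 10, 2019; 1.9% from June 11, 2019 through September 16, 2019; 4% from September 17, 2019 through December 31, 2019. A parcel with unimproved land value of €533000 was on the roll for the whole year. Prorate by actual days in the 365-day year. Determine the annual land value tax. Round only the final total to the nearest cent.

January 1 – June 10, 2019: 161 days at 1.2% → €533000 × 1.2% × 161/365 = €2821.2493
June 11 – September 16, 2019: 98 days at 1.9% → €533000 × 1.9% × 98/365 = €2719.0301
September 17 – December 31, 2019: 106 days at 4% → €533000 × 4% × 106/365 = €6191.5616
Total = €11731.8411

€11731.84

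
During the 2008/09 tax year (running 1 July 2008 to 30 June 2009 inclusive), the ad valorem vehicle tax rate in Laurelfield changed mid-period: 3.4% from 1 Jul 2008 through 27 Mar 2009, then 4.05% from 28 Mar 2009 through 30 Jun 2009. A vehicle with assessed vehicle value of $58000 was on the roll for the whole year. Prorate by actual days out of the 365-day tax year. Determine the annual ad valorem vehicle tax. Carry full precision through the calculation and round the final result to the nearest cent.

1 Jul 2008 – 27 Mar 2009: 270 days at 3.4% → $58000 × 3.4% × 270/365 = $1458.7397
28 Mar – 30 Jun 2009: 95 days at 4.05% → $58000 × 4.05% × 95/365 = $611.3836
Total = $2070.1233

$2070.12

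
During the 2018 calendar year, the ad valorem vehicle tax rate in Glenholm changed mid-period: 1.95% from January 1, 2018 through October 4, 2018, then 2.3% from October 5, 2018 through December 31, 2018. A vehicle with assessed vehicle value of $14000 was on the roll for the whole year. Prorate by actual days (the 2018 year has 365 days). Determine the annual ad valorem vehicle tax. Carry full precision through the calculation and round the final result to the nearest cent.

January 1 – October 4, 2018: 277 days at 1.95% → $14000 × 1.95% × 277/365 = $207.1808
October 5 – December 31, 2018: 88 days at 2.3% → $14000 × 2.3% × 88/365 = $77.6329
Total = $284.8137

$284.81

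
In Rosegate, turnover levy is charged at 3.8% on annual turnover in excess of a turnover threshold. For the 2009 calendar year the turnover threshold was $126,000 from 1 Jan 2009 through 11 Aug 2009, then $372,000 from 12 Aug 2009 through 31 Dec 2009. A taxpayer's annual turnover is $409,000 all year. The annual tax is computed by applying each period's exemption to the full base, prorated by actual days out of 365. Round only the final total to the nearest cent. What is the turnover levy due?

$7,117.24

1 Jan – 11 Aug 2009: 223 days, exemption $126,000 → ($409,000 − $126,000) × 3.8% × 223/365 = $6,570.2521
12 Aug – 31 Dec 2009: 142 days, exemption $372,000 → ($409,000 − $372,000) × 3.8% × 142/365 = $546.9918
Total = $7,117.2438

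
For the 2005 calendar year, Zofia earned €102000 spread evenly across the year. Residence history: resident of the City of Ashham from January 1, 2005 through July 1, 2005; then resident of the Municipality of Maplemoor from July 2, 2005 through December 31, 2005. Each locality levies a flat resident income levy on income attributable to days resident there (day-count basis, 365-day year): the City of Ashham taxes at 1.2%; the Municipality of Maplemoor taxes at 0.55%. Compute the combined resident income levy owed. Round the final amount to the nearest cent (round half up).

€891.59

The City of Ashham, January 1 – July 1, 2005: 182 days → €102000 × 1.2% × 182/365 = €610.3233
The Municipality of Maplemoor, July 2 – December 31, 2005: 183 days → €102000 × 0.55% × 183/365 = €281.2685
Total = €891.5918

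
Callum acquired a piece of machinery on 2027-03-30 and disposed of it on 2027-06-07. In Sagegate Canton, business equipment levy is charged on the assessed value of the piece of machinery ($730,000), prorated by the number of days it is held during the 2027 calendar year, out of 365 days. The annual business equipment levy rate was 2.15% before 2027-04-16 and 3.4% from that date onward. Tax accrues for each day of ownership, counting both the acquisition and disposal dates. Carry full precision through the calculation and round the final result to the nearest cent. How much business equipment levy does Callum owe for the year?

$4,335.00

2027-03-30 to 2027-04-15: 17 days at 2.15% → $730,000 × 2.15% × 17/365 = $731.0000
2027-04-16 to 2027-06-07: 53 days at 3.4% → $730,000 × 3.4% × 53/365 = $3,604.0000
Total = $4,335.0000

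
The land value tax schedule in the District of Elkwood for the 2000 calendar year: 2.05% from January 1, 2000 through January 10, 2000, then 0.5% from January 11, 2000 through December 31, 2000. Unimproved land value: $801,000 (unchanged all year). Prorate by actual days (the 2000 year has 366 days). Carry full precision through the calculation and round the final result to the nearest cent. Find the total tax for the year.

January 1 – January 10, 2000: 10 days at 2.05% → $801,000 × 2.05% × 10/366 = $448.6475
January 11 – December 31, 2000: 356 days at 0.5% → $801,000 × 0.5% × 356/366 = $3,895.5738
Total = $4,344.2213

$4,344.22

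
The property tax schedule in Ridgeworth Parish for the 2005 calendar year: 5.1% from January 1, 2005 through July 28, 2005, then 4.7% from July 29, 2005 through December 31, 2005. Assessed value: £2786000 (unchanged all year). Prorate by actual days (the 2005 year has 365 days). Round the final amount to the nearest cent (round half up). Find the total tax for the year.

£137323.08

January 1 – July 28, 2005: 209 days at 5.1% → £2786000 × 5.1% × 209/365 = £81358.8329
July 29 – December 31, 2005: 156 days at 4.7% → £2786000 × 4.7% × 156/365 = £55964.2521
Total = £137323.0849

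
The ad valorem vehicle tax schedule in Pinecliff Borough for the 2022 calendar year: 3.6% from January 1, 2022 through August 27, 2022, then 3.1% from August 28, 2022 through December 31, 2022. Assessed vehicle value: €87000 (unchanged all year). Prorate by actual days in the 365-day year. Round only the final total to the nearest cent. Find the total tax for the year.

January 1 – August 27, 2022: 239 days at 3.6% → €87000 × 3.6% × 239/365 = €2050.8164
August 28 – December 31, 2022: 126 days at 3.1% → €87000 × 3.1% × 126/365 = €931.0192
Total = €2981.8356

€2981.84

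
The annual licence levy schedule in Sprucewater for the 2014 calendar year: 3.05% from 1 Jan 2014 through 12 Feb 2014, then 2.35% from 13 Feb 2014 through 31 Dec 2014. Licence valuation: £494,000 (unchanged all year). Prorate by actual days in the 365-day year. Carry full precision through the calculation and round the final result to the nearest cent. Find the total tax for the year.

1 Jan – 12 Feb 2014: 43 days at 3.05% → £494,000 × 3.05% × 43/365 = £1,775.0164
13 Feb – 31 Dec 2014: 322 days at 2.35% → £494,000 × 2.35% × 322/365 = £10,241.3644
Total = £12,016.3808

£12,016.38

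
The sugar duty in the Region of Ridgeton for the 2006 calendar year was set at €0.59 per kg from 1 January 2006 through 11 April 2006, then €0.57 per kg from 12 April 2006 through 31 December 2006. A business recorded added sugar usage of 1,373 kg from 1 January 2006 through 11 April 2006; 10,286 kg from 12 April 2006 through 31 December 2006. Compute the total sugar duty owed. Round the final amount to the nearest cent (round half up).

1 January – 11 April 2006: 1,373 kg at €0.59/kg → €810.07
12 April – 31 December 2006: 10,286 kg at €0.57/kg → €5,863.02

€6,673.09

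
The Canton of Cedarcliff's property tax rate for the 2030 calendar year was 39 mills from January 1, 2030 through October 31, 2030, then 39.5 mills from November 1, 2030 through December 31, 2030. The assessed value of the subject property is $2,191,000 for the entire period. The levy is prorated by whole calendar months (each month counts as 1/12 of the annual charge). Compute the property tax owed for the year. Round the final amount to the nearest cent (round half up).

$85,631.58

January 1 – October 31, 2030: 10 months at 39 mills → $2,191,000 × 3.9% × 10/12 = $71,207.5000
November 1 – December 31, 2030: 2 months at 39.5 mills → $2,191,000 × 3.95% × 2/12 = $14,424.0833
Total = $85,631.5833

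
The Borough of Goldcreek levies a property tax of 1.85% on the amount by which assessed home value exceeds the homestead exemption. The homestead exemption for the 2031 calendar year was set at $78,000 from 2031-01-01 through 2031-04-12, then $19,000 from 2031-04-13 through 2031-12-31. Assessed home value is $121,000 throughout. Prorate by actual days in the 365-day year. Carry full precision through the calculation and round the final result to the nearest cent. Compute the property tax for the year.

2031-01-01 to 2031-04-12: 102 days, exemption $78,000 → ($121,000 − $78,000) × 1.85% × 102/365 = $222.3041
2031-04-13 to 2031-12-31: 263 days, exemption $19,000 → ($121,000 − $19,000) × 1.85% × 263/365 = $1,359.6740
Total = $1,581.9781

$1,581.98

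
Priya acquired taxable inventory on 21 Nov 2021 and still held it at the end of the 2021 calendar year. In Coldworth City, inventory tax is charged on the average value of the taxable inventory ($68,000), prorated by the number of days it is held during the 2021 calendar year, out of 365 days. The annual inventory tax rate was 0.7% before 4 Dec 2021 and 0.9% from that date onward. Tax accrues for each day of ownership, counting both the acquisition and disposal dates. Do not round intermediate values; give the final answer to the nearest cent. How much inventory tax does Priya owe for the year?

$63.90

21 Nov – 3 Dec 2021: 13 days at 0.7% → $68,000 × 0.7% × 13/365 = $16.9534
4 Dec – 31 Dec 2021: 28 days at 0.9% → $68,000 × 0.9% × 28/365 = $46.9479
Total = $63.9014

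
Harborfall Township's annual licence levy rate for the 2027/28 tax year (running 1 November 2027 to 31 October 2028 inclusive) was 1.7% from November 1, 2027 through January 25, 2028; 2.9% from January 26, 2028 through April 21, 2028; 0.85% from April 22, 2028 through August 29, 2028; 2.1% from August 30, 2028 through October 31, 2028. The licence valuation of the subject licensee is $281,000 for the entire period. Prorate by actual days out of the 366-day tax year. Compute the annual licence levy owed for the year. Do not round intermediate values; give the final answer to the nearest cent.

November 1, 2027 – January 25, 2028: 86 days at 1.7% → $281,000 × 1.7% × 86/366 = $1,122.4645
January 26 – April 21, 2028: 87 days at 2.9% → $281,000 × 2.9% × 87/366 = $1,937.0574
April 22 – August 29, 2028: 130 days at 0.85% → $281,000 × 0.85% × 130/366 = $848.3743
August 30 – October 31, 2028: 63 days at 2.1% → $281,000 × 2.1% × 63/366 = $1,015.7459
Total = $4,923.6421

$4,923.64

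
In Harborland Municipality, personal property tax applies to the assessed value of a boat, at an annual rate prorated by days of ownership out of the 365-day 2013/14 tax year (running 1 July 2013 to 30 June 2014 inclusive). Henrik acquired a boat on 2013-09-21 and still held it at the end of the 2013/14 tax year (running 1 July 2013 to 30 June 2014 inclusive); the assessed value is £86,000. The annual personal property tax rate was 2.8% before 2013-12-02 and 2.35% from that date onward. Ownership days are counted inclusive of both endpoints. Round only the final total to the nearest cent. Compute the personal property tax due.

2013-09-21 to 2013-12-01: 72 days at 2.8% → £86,000 × 2.8% × 72/365 = £475.0027
2013-12-02 to 2014-06-30: 211 days at 2.35% → £86,000 × 2.35% × 211/365 = £1,168.3041
Total = £1,643.3068

£1,643.31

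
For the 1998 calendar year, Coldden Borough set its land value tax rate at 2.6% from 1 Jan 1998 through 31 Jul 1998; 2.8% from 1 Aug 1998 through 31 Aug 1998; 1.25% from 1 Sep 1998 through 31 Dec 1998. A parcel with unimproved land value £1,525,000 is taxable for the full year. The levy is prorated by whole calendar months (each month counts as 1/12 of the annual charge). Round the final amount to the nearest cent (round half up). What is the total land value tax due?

£33,041.67

1 Jan – 31 Jul 1998: 7 months at 2.6% → £1,525,000 × 2.6% × 7/12 = £23,129.1667
1 Aug – 31 Aug 1998: 1 month at 2.8% → £1,525,000 × 2.8% × 1/12 = £3,558.3333
1 Sep – 31 Dec 1998: 4 months at 1.25% → £1,525,000 × 1.25% × 4/12 = £6,354.1667
Total = £33,041.6667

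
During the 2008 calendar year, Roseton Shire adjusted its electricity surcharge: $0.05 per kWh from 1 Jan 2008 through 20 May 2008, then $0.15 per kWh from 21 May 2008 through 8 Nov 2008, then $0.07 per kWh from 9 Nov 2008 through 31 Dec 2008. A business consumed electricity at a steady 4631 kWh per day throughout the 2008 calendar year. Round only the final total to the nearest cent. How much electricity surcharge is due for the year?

$169309.36

1 Jan – 20 May 2008: 141 days × 4631 kWh/day = 652,971 kWh at $0.05/kWh → $32648.55
21 May – 8 Nov 2008: 172 days × 4631 kWh/day = 796,532 kWh at $0.15/kWh → $119479.80
9 Nov – 31 Dec 2008: 53 days × 4631 kWh/day = 245,443 kWh at $0.07/kWh → $17181.01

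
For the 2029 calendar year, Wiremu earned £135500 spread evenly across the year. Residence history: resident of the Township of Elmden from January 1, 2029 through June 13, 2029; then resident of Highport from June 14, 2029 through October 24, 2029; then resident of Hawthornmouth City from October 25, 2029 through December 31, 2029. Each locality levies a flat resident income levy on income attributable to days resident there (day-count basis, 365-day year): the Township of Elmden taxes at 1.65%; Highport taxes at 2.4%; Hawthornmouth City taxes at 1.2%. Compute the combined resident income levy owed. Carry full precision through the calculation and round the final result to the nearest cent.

The Township of Elmden, January 1 – June 13, 2029: 164 days → £135500 × 1.65% × 164/365 = £1004.5562
Highport, June 14 – October 24, 2029: 133 days → £135500 × 2.4% × 133/365 = £1184.9753
Hawthornmouth City, October 25 – December 31, 2029: 68 days → £135500 × 1.2% × 68/365 = £302.9260
Total = £2492.4575

£2492.46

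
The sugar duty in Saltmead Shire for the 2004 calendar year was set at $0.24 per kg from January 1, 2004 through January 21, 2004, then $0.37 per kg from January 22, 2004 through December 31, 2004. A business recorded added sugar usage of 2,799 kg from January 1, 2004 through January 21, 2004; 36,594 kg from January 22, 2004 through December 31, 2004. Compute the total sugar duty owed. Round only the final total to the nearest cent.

$14,211.54

January 1 – January 21, 2004: 2,799 kg at $0.24/kg → $671.76
January 22 – December 31, 2004: 36,594 kg at $0.37/kg → $13,539.78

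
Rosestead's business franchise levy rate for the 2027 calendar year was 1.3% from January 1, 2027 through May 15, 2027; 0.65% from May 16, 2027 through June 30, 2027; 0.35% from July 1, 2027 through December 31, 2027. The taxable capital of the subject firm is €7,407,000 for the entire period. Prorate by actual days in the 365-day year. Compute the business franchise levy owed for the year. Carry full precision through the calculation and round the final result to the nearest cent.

January 1 – May 15, 2027: 135 days at 1.3% → €7,407,000 × 1.3% × 135/365 = €35,614.4795
May 16 – June 30, 2027: 46 days at 0.65% → €7,407,000 × 0.65% × 46/365 = €6,067.6521
July 1 – December 31, 2027: 184 days at 0.35% → €7,407,000 × 0.35% × 184/365 = €13,068.7890
Total = €54,750.9205

€54,750.92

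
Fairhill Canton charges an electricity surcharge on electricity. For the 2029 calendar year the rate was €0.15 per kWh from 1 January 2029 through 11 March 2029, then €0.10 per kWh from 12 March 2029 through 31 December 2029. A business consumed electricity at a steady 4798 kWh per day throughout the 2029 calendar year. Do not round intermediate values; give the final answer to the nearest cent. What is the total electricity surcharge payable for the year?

€191,920.00

1 January – 11 March 2029: 70 days × 4798 kWh/day = 335,860 kWh at €0.15/kWh → €50,379.00
12 March – 31 December 2029: 295 days × 4798 kWh/day = 1,415,410 kWh at €0.10/kWh → €141,541.00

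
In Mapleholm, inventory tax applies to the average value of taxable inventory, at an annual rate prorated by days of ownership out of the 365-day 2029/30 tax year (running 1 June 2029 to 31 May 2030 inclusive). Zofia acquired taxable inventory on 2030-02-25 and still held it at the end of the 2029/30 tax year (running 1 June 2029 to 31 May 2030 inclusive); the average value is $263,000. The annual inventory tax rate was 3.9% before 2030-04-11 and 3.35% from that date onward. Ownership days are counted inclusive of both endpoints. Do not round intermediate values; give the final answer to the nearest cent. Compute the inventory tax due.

$2,495.62

2030-02-25 to 2030-04-10: 45 days at 3.9% → $263,000 × 3.9% × 45/365 = $1,264.5616
2030-04-11 to 2030-05-31: 51 days at 3.35% → $263,000 × 3.35% × 51/365 = $1,231.0562
Total = $2,495.6178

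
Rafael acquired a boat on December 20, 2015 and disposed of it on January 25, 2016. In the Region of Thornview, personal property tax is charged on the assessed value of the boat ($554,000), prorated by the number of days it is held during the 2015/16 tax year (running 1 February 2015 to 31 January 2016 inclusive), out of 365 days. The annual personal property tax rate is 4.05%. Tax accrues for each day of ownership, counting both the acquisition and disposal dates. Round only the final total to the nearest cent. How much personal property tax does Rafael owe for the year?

Days held (December 20, 2015 – January 25, 2016): 37 out of 365
Tax = $554,000 × 4.05% × 37/365 = $2,274.4356

$2,274.44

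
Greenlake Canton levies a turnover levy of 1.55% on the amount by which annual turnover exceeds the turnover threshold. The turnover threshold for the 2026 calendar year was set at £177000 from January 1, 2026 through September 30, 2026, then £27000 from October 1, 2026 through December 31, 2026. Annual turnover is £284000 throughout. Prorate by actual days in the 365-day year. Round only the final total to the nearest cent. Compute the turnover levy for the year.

£2244.53

January 1 – September 30, 2026: 273 days, exemption £177000 → (£284000 − £177000) × 1.55% × 273/365 = £1240.4671
October 1 – December 31, 2026: 92 days, exemption £27000 → (£284000 − £27000) × 1.55% × 92/365 = £1004.0603
Total = £2244.5274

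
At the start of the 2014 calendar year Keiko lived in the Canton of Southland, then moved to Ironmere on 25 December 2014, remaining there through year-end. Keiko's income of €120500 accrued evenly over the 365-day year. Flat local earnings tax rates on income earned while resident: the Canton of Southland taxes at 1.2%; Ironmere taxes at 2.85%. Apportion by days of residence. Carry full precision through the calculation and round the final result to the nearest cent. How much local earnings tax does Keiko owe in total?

The Canton of Southland, 1 January – 24 December 2014: 358 days → €120500 × 1.2% × 358/365 = €1418.2685
Ironmere, 25 December – 31 December 2014: 7 days → €120500 × 2.85% × 7/365 = €65.8623
Total = €1484.1308

€1484.13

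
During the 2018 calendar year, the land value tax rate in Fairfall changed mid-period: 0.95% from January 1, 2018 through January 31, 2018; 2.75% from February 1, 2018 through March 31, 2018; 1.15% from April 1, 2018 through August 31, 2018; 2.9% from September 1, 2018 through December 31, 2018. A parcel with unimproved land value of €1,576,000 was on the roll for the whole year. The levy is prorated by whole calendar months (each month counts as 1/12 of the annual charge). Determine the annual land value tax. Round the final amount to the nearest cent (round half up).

January 1 – January 31, 2018: 1 month at 0.95% → €1,576,000 × 0.95% × 1/12 = €1,247.6667
February 1 – March 31, 2018: 2 months at 2.75% → €1,576,000 × 2.75% × 2/12 = €7,223.3333
April 1 – August 31, 2018: 5 months at 1.15% → €1,576,000 × 1.15% × 5/12 = €7,551.6667
September 1 – December 31, 2018: 4 months at 2.9% → €1,576,000 × 2.9% × 4/12 = €15,234.6667
Total = €31,257.3333

€31,257.33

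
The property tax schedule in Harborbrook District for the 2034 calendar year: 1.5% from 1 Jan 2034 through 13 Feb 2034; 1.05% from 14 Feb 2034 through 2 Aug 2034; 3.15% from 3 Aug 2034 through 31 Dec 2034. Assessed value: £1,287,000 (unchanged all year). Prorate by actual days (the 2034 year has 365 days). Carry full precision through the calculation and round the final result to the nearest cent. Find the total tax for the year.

£25,392.69

1 Jan – 13 Feb 2034: 44 days at 1.5% → £1,287,000 × 1.5% × 44/365 = £2,327.1781
14 Feb – 2 Aug 2034: 170 days at 1.05% → £1,287,000 × 1.05% × 170/365 = £6,293.9589
3 Aug – 31 Dec 2034: 151 days at 3.15% → £1,287,000 × 3.15% × 151/365 = £16,771.5493
Total = £25,392.6863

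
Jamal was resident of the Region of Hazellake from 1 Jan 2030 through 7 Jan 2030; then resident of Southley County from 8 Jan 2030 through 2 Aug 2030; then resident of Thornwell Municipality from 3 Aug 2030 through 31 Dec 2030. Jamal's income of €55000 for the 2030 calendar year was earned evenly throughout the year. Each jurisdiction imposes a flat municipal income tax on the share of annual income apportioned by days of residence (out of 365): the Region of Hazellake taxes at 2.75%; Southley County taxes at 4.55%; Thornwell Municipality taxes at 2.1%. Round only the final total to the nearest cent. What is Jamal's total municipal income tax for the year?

€1926.05

The Region of Hazellake, 1 Jan – 7 Jan 2030: 7 days → €55000 × 2.75% × 7/365 = €29.0068
Southley County, 8 Jan – 2 Aug 2030: 207 days → €55000 × 4.55% × 207/365 = €1419.2260
Thornwell Municipality, 3 Aug – 31 Dec 2030: 151 days → €55000 × 2.1% × 151/365 = €477.8219
Total = €1926.0548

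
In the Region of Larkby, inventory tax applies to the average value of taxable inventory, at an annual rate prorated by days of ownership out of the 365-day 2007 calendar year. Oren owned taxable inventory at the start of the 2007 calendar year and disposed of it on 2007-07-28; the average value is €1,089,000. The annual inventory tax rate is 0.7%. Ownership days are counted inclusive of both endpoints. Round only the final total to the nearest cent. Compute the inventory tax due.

€4,364.95

Days held (2007-01-01 to 2007-07-28): 209 out of 365
Tax = €1,089,000 × 0.7% × 209/365 = €4,364.9507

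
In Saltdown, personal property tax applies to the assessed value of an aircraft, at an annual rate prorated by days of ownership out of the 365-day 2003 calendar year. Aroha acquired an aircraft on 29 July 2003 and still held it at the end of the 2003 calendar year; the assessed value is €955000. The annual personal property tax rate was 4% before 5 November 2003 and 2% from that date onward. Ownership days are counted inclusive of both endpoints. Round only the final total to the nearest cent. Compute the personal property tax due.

29 July – 4 November 2003: 99 days at 4% → €955000 × 4% × 99/365 = €10361.0959
5 November – 31 December 2003: 57 days at 2% → €955000 × 2% × 57/365 = €2982.7397
Total = €13343.8356

€13343.84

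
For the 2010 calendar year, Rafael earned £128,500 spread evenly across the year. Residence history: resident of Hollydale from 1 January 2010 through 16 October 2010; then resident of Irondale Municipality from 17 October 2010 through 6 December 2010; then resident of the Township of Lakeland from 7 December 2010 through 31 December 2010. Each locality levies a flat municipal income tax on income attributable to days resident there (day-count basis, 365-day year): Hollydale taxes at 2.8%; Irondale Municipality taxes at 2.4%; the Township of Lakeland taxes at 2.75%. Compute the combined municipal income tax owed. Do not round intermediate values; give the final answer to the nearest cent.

Hollydale, 1 January – 16 October 2010: 289 days → £128,500 × 2.8% × 289/365 = £2,848.8274
Irondale Municipality, 17 October – 6 December 2010: 51 days → £128,500 × 2.4% × 51/365 = £430.9151
The Township of Lakeland, 7 December – 31 December 2010: 25 days → £128,500 × 2.75% × 25/365 = £242.0377
Total = £3,521.7801

£3,521.78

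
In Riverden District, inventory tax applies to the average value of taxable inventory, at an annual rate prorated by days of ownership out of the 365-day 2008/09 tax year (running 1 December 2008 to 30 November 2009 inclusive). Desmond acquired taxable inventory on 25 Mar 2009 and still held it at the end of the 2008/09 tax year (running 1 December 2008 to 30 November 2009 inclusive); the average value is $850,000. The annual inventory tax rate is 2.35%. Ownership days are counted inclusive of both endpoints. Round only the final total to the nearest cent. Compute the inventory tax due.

Days held (25 Mar – 30 Nov 2009): 251 out of 365
Tax = $850,000 × 2.35% × 251/365 = $13,736.2329

$13,736.23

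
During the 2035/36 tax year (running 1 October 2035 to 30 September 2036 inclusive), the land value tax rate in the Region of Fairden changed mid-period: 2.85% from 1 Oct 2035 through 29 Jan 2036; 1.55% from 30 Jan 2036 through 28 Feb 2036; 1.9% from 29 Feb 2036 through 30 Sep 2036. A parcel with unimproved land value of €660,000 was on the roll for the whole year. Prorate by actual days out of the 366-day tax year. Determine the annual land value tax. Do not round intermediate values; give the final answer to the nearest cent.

1 Oct 2035 – 29 Jan 2036: 121 days at 2.85% → €660,000 × 2.85% × 121/366 = €6,218.6066
30 Jan – 28 Feb 2036: 30 days at 1.55% → €660,000 × 1.55% × 30/366 = €838.5246
29 Feb – 30 Sep 2036: 215 days at 1.9% → €660,000 × 1.9% × 215/366 = €7,366.3934
Total = €14,423.5246

€14,423.52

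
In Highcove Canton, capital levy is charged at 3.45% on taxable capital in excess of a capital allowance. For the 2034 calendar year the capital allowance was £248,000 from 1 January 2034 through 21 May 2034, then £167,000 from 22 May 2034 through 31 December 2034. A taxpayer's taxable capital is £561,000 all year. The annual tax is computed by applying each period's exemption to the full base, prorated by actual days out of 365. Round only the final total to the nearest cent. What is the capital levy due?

1 January – 21 May 2034: 141 days, exemption £248,000 → (£561,000 − £248,000) × 3.45% × 141/365 = £4,171.4753
22 May – 31 December 2034: 224 days, exemption £167,000 → (£561,000 − £167,000) × 3.45% × 224/365 = £8,342.0055
Total = £12,513.4808

£12,513.48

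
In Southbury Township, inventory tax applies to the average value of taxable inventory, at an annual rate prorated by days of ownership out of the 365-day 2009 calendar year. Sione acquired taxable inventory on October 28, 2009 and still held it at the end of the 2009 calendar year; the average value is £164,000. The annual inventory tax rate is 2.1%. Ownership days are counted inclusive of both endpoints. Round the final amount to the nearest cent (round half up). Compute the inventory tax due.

£613.32

Days held (October 28 – December 31, 2009): 65 out of 365
Tax = £164,000 × 2.1% × 65/365 = £613.3151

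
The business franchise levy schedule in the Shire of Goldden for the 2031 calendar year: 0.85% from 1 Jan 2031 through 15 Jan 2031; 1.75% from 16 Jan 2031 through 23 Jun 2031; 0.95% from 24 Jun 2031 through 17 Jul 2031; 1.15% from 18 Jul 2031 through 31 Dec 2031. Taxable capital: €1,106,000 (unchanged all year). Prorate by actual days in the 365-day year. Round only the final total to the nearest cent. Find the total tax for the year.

1 Jan – 15 Jan 2031: 15 days at 0.85% → €1,106,000 × 0.85% × 15/365 = €386.3425
16 Jan – 23 Jun 2031: 159 days at 1.75% → €1,106,000 × 1.75% × 159/365 = €8,431.3562
24 Jun – 17 Jul 2031: 24 days at 0.95% → €1,106,000 × 0.95% × 24/365 = €690.8712
18 Jul – 31 Dec 2031: 167 days at 1.15% → €1,106,000 × 1.15% × 167/365 = €5,819.3781
Total = €15,327.9479

€15,327.95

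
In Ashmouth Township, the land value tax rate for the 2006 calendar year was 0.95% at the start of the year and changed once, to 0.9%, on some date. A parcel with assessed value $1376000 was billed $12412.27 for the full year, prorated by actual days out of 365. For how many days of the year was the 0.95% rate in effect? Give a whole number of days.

15 days

Let d = days at the first rate; then 365 − d days at the second rate.
$1376000 × [0.95%·d + 0.9%·(365−d)] / 365 = $12412.27
Solving gives d = 15, so the new rate took effect on 16 Jan 2006.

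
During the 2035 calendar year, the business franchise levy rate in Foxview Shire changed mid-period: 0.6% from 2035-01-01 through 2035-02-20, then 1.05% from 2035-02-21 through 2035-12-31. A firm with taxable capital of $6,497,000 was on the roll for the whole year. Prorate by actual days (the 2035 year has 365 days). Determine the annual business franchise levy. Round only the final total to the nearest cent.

2035-01-01 to 2035-02-20: 51 days at 0.6% → $6,497,000 × 0.6% × 51/365 = $5,446.8000
2035-02-21 to 2035-12-31: 314 days at 1.05% → $6,497,000 × 1.05% × 314/365 = $58,686.6000
Total = $64,133.4000

$64,133.40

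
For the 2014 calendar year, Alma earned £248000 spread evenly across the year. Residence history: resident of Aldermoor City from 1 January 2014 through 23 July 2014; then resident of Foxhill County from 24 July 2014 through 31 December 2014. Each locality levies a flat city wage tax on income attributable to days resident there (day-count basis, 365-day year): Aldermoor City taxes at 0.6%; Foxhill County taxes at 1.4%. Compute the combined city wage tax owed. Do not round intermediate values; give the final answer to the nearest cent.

Aldermoor City, 1 January – 23 July 2014: 204 days → £248000 × 0.6% × 204/365 = £831.6493
Foxhill County, 24 July – 31 December 2014: 161 days → £248000 × 1.4% × 161/365 = £1531.4849
Total = £2363.1342

£2363.13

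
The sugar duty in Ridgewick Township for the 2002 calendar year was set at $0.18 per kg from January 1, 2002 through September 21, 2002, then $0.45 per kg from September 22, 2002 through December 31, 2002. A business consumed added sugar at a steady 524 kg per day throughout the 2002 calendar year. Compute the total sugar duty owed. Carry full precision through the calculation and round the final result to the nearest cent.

January 1 – September 21, 2002: 264 days × 524 kg/day = 138,336 kg at $0.18/kg → $24900.48
September 22 – December 31, 2002: 101 days × 524 kg/day = 52,924 kg at $0.45/kg → $23815.80

$48716.28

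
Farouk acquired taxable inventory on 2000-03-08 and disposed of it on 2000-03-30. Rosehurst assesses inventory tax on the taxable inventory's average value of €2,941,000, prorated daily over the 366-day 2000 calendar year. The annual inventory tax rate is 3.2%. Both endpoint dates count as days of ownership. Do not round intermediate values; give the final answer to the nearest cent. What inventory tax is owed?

Days held (2000-03-08 to 2000-03-30): 23 out of 366
Tax = €2,941,000 × 3.2% × 23/366 = €5,914.1421

€5,914.14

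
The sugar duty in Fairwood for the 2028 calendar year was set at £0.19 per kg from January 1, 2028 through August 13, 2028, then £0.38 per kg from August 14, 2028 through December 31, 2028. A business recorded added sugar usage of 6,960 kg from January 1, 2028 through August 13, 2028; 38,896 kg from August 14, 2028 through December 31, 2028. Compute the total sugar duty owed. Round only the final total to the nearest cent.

January 1 – August 13, 2028: 6,960 kg at £0.19/kg → £1,322.40
August 14 – December 31, 2028: 38,896 kg at £0.38/kg → £14,780.48

£16,102.88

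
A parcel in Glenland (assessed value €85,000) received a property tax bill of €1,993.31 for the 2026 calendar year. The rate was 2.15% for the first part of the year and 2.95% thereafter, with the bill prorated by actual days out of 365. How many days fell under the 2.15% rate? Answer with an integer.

Let d = days at the first rate; then 365 − d days at the second rate.
€85,000 × [2.15%·d + 2.95%·(365−d)] / 365 = €1,993.31
Solving gives d = 276, so the new rate took effect on October 4, 2026.

276 days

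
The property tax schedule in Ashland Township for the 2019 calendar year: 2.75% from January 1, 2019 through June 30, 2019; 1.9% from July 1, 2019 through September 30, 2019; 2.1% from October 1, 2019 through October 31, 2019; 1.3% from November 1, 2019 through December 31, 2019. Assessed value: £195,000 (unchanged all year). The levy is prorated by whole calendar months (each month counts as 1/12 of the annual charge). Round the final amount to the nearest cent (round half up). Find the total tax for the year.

January 1 – June 30, 2019: 6 months at 2.75% → £195,000 × 2.75% × 6/12 = £2,681.2500
July 1 – September 30, 2019: 3 months at 1.9% → £195,000 × 1.9% × 3/12 = £926.2500
October 1 – October 31, 2019: 1 month at 2.1% → £195,000 × 2.1% × 1/12 = £341.2500
November 1 – December 31, 2019: 2 months at 1.3% → £195,000 × 1.3% × 2/12 = £422.5000
Total = £4,371.2500

£4,371.25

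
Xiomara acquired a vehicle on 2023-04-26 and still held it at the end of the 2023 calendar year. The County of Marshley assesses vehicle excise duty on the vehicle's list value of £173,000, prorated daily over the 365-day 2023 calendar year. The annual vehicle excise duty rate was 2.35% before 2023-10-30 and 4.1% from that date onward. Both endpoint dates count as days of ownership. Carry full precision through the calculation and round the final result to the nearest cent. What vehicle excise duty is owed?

£3,307.14

2023-04-26 to 2023-10-29: 187 days at 2.35% → £173,000 × 2.35% × 187/365 = £2,082.8726
2023-10-30 to 2023-12-31: 63 days at 4.1% → £173,000 × 4.1% × 63/365 = £1,224.2712
Total = £3,307.1438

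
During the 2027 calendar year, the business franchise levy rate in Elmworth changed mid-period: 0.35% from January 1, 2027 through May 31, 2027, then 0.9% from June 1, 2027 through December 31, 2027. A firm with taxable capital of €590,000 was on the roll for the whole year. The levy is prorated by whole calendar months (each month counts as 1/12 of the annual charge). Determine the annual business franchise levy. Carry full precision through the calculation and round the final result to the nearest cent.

January 1 – May 31, 2027: 5 months at 0.35% → €590,000 × 0.35% × 5/12 = €860.4167
June 1 – December 31, 2027: 7 months at 0.9% → €590,000 × 0.9% × 7/12 = €3,097.5000
Total = €3,957.9167

€3,957.92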